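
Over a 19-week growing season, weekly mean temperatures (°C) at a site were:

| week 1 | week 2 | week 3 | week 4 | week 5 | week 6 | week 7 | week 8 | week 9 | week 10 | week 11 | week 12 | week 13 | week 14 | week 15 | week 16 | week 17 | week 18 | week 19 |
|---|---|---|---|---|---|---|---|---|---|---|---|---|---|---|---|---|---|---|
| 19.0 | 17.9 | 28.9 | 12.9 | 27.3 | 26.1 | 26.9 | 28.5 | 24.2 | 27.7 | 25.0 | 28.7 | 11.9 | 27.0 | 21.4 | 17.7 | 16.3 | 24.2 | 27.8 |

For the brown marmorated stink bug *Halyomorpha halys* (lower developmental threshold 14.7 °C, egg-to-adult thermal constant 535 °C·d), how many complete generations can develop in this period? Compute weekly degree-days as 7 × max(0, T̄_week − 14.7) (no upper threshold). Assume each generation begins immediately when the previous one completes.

2 generations

Weekly DD (7 × max(0, T̄ − 14.7)): 30.1, 22.4, 99.4, 0.0, 88.2, 79.8, 85.4, 96.6, 66.5, 91.0, 72.1, 98.0, 0.0, 86.1, 46.9, 21.0, 11.2, 66.5, 91.7.
Season total = 1152.9 DD.
Complete generations = ⌊1152.9 / 535⌋ = 2.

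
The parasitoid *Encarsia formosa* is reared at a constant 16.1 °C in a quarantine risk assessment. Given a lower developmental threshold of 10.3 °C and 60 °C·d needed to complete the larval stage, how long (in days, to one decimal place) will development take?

Daily accumulation = 16.1 − 10.3 = 5.8 DD/day.
Duration = 60 / 5.8 = 10.345 ≈ 10.3 days.

10.3 days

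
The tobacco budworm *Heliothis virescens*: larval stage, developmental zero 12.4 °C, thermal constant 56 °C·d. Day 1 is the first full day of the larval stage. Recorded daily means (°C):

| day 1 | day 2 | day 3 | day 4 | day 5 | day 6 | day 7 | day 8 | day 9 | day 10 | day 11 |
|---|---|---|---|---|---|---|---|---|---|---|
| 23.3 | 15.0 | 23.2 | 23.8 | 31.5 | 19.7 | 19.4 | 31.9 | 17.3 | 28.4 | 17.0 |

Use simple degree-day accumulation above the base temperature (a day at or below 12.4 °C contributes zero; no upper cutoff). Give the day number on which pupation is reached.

day 6

Daily DD above 12.4 °C: 10.9, 2.6, 10.8, 11.4, 19.1, 7.3, 7.0, 19.5, 4.9, 16.0, 4.6.
Cumulative: 10.9, 13.5, 24.3, 35.7, 54.8, 62.1, 69.1, 88.6, 93.5, 109.5, 114.1.
The total first reaches 56 DD on day 6.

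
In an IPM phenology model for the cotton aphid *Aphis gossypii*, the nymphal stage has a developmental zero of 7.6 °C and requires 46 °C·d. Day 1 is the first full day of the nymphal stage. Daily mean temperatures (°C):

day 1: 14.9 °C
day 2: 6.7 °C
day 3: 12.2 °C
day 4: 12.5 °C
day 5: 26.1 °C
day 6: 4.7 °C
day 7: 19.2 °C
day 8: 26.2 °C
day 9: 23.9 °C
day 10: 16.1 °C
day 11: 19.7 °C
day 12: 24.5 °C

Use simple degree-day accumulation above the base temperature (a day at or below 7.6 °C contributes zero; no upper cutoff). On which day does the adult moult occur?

day 7

Daily DD above 7.6 °C: 7.3, 0.0, 4.6, 4.9, 18.5, 0.0, 11.6, 18.6, 16.3, 8.5, 12.1, 16.9.
Cumulative: 7.3, 7.3, 11.9, 16.8, 35.3, 35.3, 46.9, 65.5, 81.8, 90.3, 102.4, 119.3.
The total first reaches 46 DD on day 7.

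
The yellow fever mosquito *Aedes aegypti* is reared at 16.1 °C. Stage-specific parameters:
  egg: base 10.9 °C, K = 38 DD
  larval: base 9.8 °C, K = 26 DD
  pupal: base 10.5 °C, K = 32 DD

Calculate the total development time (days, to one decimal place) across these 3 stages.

17.1 days

egg: 38 / (16.1 − 10.9) = 38 / 5.2 = 7.308 d.
larval: 26 / (16.1 − 9.8) = 26 / 6.3 = 4.127 d.
pupal: 32 / (16.1 − 10.5) = 32 / 5.6 = 5.714 d.
Sum = 17.149 ≈ 17.1 days.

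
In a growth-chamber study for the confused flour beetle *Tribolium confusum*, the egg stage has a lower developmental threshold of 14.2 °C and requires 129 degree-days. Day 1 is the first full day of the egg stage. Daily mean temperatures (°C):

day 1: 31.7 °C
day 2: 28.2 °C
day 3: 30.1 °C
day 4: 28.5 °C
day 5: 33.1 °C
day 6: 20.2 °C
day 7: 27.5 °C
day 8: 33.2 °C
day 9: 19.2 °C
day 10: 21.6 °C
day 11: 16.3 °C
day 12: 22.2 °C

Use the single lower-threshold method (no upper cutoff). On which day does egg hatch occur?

day 10

Daily DD above 14.2 °C: 17.5, 14.0, 15.9, 14.3, 18.9, 6.0, 13.3, 19.0, 5.0, 7.4, 2.1, 8.0.
Cumulative: 17.5, 31.5, 47.4, 61.7, 80.6, 86.6, 99.9, 118.9, 123.9, 131.3, 133.4, 141.4.
The total first reaches 129 DD on day 10.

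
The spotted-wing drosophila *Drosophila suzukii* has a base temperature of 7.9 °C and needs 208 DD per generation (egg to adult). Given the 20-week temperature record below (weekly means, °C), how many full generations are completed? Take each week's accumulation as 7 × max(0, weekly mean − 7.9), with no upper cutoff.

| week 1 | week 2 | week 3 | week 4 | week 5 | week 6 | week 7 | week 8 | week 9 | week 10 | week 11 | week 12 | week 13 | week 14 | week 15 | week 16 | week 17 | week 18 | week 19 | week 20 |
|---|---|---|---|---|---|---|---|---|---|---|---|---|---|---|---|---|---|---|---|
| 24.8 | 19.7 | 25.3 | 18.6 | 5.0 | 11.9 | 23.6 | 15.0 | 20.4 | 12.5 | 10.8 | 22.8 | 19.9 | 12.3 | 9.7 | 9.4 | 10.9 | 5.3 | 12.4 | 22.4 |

Weekly DD (7 × max(0, T̄ − 7.9)): 118.3, 82.6, 121.8, 74.9, 0.0, 28.0, 109.9, 49.7, 87.5, 32.2, 20.3, 104.3, 84.0, 30.8, 12.6, 10.5, 21.0, 0.0, 31.5, 101.5.
Season total = 1121.4 DD.
Complete generations = ⌊1121.4 / 208⌋ = 5.

5 generations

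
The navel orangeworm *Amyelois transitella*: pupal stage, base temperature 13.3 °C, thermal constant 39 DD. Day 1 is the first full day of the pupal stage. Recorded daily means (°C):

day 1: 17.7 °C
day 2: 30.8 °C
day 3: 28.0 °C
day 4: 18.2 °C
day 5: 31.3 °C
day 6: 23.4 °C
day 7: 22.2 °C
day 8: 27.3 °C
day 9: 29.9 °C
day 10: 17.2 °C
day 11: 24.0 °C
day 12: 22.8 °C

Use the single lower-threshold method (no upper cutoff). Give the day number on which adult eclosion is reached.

Daily DD above 13.3 °C: 4.4, 17.5, 14.7, 4.9, 18.0, 10.1, 8.9, 14.0, 16.6, 3.9, 10.7, 9.5.
Cumulative: 4.4, 21.9, 36.6, 41.5, 59.5, 69.6, 78.5, 92.5, 109.1, 113.0, 123.7, 133.2.
The total first reaches 39 DD on day 4.

day 4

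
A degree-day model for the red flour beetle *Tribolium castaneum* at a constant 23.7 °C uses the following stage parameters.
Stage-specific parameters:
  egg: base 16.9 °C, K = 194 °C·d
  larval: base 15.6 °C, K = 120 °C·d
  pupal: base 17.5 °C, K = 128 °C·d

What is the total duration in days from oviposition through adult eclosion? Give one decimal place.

64.0 days

egg: 194 / (23.7 − 16.9) = 194 / 6.8 = 28.529 d.
larval: 120 / (23.7 − 15.6) = 120 / 8.1 = 14.815 d.
pupal: 128 / (23.7 − 17.5) = 128 / 6.2 = 20.645 d.
Sum = 63.989 ≈ 64.0 days.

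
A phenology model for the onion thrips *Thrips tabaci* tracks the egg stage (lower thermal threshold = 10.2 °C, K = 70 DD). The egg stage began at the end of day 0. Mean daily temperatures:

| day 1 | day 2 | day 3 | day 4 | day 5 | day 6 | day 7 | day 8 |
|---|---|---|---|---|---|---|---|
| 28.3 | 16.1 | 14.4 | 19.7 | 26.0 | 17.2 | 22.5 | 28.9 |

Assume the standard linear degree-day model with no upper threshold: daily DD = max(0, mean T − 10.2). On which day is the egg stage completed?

day 7

Daily DD above 10.2 °C: 18.1, 5.9, 4.2, 9.5, 15.8, 7.0, 12.3, 18.7.
Cumulative: 18.1, 24.0, 28.2, 37.7, 53.5, 60.5, 72.8, 91.5.
The total first reaches 70 DD on day 7.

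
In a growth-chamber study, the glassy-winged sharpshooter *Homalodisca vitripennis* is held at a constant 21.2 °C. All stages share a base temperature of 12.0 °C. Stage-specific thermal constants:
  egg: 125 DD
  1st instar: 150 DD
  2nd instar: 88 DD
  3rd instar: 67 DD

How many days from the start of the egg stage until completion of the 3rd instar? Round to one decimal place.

Daily accumulation at 21.2 °C = 21.2 − 12.0 = 9.2 DD/day.
Total K = 125 + 150 + 88 + 67 = 430 DD.
Total duration = 430 / 9.2 = 46.739 ≈ 46.7 days.

46.7 days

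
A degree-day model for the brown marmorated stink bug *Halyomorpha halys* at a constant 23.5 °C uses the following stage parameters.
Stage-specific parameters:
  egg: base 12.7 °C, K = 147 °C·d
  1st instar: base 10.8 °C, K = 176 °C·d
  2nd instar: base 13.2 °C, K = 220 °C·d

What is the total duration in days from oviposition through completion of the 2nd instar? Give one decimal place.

48.8 days

egg: 147 / (23.5 − 12.7) = 147 / 10.8 = 13.611 d.
1st instar: 176 / (23.5 − 10.8) = 176 / 12.7 = 13.858 d.
2nd instar: 220 / (23.5 − 13.2) = 220 / 10.3 = 21.359 d.
Sum = 48.829 ≈ 48.8 days.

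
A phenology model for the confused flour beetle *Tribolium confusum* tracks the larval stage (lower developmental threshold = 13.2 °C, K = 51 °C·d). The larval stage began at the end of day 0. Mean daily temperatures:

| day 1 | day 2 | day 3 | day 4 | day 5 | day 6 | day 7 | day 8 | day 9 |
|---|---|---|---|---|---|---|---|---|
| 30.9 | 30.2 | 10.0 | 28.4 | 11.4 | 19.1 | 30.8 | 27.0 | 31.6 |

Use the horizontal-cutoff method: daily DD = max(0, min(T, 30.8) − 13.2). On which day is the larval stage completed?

day 6

Daily DD above 13.2 °C (capped at 17.6): 17.6, 17.0, 0.0, 15.2, 0.0, 5.9, 17.6, 13.8, 17.6.
Cumulative: 17.6, 34.6, 34.6, 49.8, 49.8, 55.7, 73.3, 87.1, 104.7.
The total first reaches 51 DD on day 6.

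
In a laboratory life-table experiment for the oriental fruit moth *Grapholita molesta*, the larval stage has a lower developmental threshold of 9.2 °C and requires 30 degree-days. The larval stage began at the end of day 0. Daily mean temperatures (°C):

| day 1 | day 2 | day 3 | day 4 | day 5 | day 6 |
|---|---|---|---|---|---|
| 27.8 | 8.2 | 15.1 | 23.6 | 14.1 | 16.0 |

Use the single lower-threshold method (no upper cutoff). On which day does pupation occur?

day 4

Daily DD above 9.2 °C: 18.6, 0.0, 5.9, 14.4, 4.9, 6.8.
Cumulative: 18.6, 18.6, 24.5, 38.9, 43.8, 50.6.
The total first reaches 30 DD on day 4.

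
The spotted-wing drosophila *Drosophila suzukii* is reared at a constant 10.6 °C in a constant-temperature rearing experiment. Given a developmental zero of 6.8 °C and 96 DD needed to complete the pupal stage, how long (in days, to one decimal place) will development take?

Daily accumulation = 10.6 − 6.8 = 3.8 DD/day.
Duration = 96 / 3.8 = 25.263 ≈ 25.3 days.

25.3 days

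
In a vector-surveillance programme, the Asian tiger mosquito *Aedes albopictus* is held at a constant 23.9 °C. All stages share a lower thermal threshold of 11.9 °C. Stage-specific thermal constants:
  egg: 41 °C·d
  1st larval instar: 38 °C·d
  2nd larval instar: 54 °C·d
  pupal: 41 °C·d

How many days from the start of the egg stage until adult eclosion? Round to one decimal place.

Daily accumulation at 23.9 °C = 23.9 − 11.9 = 12.0 DD/day.
Total K = 41 + 38 + 54 + 41 = 174 DD.
Total duration = 174 / 12.0 = 14.500 ≈ 14.5 days.

14.5 days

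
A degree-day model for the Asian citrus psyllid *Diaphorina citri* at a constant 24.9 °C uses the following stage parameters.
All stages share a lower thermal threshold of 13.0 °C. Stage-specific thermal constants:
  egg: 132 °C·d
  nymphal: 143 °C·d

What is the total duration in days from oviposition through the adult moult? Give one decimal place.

23.1 days

Daily accumulation at 24.9 °C = 24.9 − 13.0 = 11.9 DD/day.
Total K = 132 + 143 = 275 DD.
Total duration = 275 / 11.9 = 23.109 ≈ 23.1 days.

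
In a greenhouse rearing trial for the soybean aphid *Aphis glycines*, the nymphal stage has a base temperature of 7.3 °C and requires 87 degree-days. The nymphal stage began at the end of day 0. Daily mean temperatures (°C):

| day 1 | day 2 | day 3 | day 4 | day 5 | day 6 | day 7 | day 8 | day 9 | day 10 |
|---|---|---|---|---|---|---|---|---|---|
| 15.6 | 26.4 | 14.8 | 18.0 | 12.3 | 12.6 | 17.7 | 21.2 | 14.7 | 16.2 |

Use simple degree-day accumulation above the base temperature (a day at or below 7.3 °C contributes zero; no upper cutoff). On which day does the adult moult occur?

Daily DD above 7.3 °C: 8.3, 19.1, 7.5, 10.7, 5.0, 5.3, 10.4, 13.9, 7.4, 8.9.
Cumulative: 8.3, 27.4, 34.9, 45.6, 50.6, 55.9, 66.3, 80.2, 87.6, 96.5.
The total first reaches 87 DD on day 9.

day 9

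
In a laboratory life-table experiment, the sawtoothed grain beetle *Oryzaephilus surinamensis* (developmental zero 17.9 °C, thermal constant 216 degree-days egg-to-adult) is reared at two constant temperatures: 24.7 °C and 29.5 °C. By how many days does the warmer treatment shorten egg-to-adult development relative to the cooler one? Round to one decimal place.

At 24.7 °C: 216 / (24.7 − 17.9) = 216 / 6.8 = 31.765 d.
At 29.5 °C: 216 / (29.5 − 17.9) = 216 / 11.6 = 18.621 d.
Difference = |31.765 − 18.621| = 13.144 ≈ 13.1 days.

13.1 days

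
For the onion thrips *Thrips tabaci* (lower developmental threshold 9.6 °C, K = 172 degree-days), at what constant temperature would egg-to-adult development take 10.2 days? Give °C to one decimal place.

26.5 °C

Required daily accumulation = 172 / 10.2 = 16.863 DD/day.
T = T_base + 16.863 = 9.6 + 16.863 = 26.463 ≈ 26.5 °C.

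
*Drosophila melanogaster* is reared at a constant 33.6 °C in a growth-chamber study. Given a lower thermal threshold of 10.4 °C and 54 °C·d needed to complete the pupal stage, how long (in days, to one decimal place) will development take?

Daily accumulation = 33.6 − 10.4 = 23.2 DD/day.
Duration = 54 / 23.2 = 2.328 ≈ 2.3 days.

2.3 days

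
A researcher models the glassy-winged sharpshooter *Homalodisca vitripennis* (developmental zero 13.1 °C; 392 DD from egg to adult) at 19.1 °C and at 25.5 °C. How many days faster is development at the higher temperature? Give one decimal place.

At 19.1 °C: 392 / (19.1 − 13.1) = 392 / 6.0 = 65.333 d.
At 25.5 °C: 392 / (25.5 − 13.1) = 392 / 12.4 = 31.613 d.
Difference = |65.333 − 31.613| = 33.720 ≈ 33.7 days.

33.7 days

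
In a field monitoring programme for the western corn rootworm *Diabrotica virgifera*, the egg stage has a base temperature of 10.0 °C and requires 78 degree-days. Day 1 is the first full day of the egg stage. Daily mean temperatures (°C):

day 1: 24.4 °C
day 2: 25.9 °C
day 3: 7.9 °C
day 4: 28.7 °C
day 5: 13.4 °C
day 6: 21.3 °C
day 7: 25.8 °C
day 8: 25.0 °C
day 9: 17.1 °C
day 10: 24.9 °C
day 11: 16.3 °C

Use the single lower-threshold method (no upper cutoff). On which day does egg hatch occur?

Daily DD above 10.0 °C: 14.4, 15.9, 0.0, 18.7, 3.4, 11.3, 15.8, 15.0, 7.1, 14.9, 6.3.
Cumulative: 14.4, 30.3, 30.3, 49.0, 52.4, 63.7, 79.5, 94.5, 101.6, 116.5, 122.8.
The total first reaches 78 DD on day 7.

day 7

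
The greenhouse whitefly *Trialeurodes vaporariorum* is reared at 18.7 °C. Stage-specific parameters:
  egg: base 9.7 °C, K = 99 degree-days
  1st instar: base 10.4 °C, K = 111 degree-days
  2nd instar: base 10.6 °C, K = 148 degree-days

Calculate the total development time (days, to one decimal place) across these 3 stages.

42.6 days

egg: 99 / (18.7 − 9.7) = 99 / 9.0 = 11.000 d.
1st instar: 111 / (18.7 − 10.4) = 111 / 8.3 = 13.373 d.
2nd instar: 148 / (18.7 − 10.6) = 148 / 8.1 = 18.272 d.
Sum = 42.645 ≈ 42.6 days.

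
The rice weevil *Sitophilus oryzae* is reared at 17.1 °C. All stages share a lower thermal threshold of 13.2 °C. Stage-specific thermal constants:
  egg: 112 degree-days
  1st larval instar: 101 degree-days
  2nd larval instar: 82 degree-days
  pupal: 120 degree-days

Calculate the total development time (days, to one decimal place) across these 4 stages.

Daily accumulation at 17.1 °C = 17.1 − 13.2 = 3.9 DD/day.
Total K = 112 + 101 + 82 + 120 = 415 DD.
Total duration = 415 / 3.9 = 106.410 ≈ 106.4 days.

106.4 days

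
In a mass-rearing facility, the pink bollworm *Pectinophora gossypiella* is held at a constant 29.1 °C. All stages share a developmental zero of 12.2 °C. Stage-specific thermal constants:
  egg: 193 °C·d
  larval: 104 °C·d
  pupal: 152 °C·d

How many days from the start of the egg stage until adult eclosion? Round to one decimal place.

26.6 days

Daily accumulation at 29.1 °C = 29.1 − 12.2 = 16.9 DD/day.
Total K = 193 + 104 + 152 = 449 DD.
Total duration = 449 / 16.9 = 26.568 ≈ 26.6 days.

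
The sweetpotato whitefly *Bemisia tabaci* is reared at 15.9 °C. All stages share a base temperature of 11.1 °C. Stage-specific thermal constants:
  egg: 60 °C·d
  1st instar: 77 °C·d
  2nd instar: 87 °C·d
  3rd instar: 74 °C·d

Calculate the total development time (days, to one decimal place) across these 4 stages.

Daily accumulation at 15.9 °C = 15.9 − 11.1 = 4.8 DD/day.
Total K = 60 + 77 + 87 + 74 = 298 DD.
Total duration = 298 / 4.8 = 62.083 ≈ 62.1 days.

62.1 days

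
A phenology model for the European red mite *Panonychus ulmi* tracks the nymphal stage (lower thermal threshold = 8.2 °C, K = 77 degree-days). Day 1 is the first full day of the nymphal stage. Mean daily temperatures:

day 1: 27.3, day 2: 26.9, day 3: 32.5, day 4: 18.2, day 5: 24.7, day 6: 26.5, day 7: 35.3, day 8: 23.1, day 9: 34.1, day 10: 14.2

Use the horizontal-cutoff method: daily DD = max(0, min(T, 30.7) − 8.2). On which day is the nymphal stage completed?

day 5

Daily DD above 8.2 °C (capped at 22.5): 19.1, 18.7, 22.5, 10.0, 16.5, 18.3, 22.5, 14.9, 22.5, 6.0.
Cumulative: 19.1, 37.8, 60.3, 70.3, 86.8, 105.1, 127.6, 142.5, 165.0, 171.0.
The total first reaches 77 DD on day 5.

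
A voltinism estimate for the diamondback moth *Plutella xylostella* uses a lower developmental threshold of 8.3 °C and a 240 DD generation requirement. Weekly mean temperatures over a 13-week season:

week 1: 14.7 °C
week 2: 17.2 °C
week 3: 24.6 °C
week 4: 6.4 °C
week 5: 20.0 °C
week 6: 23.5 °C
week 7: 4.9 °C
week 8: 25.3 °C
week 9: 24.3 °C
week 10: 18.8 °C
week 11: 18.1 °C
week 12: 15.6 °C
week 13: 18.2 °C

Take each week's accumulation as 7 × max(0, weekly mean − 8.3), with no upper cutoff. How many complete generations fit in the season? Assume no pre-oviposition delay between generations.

3 generations

Weekly DD (7 × max(0, T̄ − 8.3)): 44.8, 62.3, 114.1, 0.0, 81.9, 106.4, 0.0, 119.0, 112.0, 73.5, 68.6, 51.1, 69.3.
Season total = 903.0 DD.
Complete generations = ⌊903.0 / 240⌋ = 3.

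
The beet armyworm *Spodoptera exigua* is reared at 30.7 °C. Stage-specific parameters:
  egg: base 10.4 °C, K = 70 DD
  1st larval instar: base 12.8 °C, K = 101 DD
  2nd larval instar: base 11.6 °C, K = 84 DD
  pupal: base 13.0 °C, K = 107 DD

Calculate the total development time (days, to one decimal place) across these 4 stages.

19.5 days

egg: 70 / (30.7 − 10.4) = 70 / 20.3 = 3.448 d.
1st larval instar: 101 / (30.7 − 12.8) = 101 / 17.9 = 5.642 d.
2nd larval instar: 84 / (30.7 − 11.6) = 84 / 19.1 = 4.398 d.
pupal: 107 / (30.7 − 13.0) = 107 / 17.7 = 6.045 d.
Sum = 19.534 ≈ 19.5 days.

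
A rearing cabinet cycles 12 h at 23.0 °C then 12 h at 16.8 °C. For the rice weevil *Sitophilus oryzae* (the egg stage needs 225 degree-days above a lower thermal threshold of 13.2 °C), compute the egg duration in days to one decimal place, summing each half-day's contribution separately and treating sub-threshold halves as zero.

Day half: max(0, 23.0 − 13.2) × 0.5 = 9.8 × 0.5 = 4.90 DD.
Night half: max(0, 16.8 − 13.2) × 0.5 = 3.6 × 0.5 = 1.80 DD.
Per 24 h: 6.70 DD/day.
Duration = 225 / 6.70 = 33.582 ≈ 33.6 days.

33.6 days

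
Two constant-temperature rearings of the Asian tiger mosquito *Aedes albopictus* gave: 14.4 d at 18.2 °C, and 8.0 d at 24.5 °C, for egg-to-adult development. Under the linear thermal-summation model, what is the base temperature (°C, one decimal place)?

Under the model K = D·(T − T_b), so D₁·(T₁ − T_b) = D₂·(T₂ − T_b).
14.4·(18.2 − T_b) = 8.0·(24.5 − T_b)
T_b = (14.4·18.2 − 8.0·24.5) / (14.4 − 8.0) = 66.08 / 6.4 = 10.325 °C ≈ 10.3 °C.

10.3 °C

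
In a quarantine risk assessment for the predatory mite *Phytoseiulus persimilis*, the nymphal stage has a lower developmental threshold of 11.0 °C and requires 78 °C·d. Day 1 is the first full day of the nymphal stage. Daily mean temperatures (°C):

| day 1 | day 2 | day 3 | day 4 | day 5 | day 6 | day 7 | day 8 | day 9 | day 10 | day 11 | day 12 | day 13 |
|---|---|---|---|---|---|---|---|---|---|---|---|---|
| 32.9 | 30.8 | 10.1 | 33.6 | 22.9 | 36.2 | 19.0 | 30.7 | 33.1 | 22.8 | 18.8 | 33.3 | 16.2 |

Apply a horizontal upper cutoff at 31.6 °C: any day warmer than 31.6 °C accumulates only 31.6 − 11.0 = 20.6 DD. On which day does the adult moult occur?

Daily DD above 11.0 °C (capped at 20.6): 20.6, 19.8, 0.0, 20.6, 11.9, 20.6, 8.0, 19.7, 20.6, 11.8, 7.8, 20.6, 5.2.
Cumulative: 20.6, 40.4, 40.4, 61.0, 72.9, 93.5, 101.5, 121.2, 141.8, 153.6, 161.4, 182.0, 187.2.
The total first reaches 78 DD on day 6.

day 6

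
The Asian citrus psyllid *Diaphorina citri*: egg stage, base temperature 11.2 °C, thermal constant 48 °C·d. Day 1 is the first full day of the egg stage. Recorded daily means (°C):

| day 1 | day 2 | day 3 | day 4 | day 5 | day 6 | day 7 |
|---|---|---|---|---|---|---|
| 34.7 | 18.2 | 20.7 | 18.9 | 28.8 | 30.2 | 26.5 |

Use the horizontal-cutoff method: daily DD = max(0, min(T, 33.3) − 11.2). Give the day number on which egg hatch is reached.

day 5

Daily DD above 11.2 °C (capped at 22.1): 22.1, 7.0, 9.5, 7.7, 17.6, 19.0, 15.3.
Cumulative: 22.1, 29.1, 38.6, 46.3, 63.9, 82.9, 98.2.
The total first reaches 48 DD on day 5.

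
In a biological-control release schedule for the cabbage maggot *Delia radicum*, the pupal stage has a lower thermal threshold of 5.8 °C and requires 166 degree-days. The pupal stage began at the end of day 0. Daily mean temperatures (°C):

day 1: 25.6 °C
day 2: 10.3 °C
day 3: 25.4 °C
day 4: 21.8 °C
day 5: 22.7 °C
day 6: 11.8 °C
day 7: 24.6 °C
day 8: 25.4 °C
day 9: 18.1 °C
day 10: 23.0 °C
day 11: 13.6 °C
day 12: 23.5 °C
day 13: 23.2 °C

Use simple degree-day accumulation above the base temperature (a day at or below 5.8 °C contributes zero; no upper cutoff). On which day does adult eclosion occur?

day 12

Daily DD above 5.8 °C: 19.8, 4.5, 19.6, 16.0, 16.9, 6.0, 18.8, 19.6, 12.3, 17.2, 7.8, 17.7, 17.4.
Cumulative: 19.8, 24.3, 43.9, 59.9, 76.8, 82.8, 101.6, 121.2, 133.5, 150.7, 158.5, 176.2, 193.6.
The total first reaches 166 DD on day 12.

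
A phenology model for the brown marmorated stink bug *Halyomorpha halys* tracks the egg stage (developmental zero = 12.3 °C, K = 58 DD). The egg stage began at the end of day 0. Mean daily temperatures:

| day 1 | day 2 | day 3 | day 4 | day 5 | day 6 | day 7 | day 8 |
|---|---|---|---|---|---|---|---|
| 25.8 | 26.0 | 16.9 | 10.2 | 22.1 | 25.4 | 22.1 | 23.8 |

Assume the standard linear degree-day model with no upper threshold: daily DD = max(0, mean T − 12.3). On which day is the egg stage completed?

Daily DD above 12.3 °C: 13.5, 13.7, 4.6, 0.0, 9.8, 13.1, 9.8, 11.5.
Cumulative: 13.5, 27.2, 31.8, 31.8, 41.6, 54.7, 64.5, 76.0.
The total first reaches 58 DD on day 7.

day 7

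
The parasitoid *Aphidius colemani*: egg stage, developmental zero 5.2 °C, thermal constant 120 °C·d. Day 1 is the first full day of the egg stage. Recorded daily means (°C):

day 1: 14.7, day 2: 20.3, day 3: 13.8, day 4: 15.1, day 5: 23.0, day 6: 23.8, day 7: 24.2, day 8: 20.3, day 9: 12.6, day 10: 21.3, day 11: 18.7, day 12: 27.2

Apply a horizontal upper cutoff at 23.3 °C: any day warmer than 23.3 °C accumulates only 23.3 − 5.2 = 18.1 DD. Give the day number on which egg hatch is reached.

Daily DD above 5.2 °C (capped at 18.1): 9.5, 15.1, 8.6, 9.9, 17.8, 18.1, 18.1, 15.1, 7.4, 16.1, 13.5, 18.1.
Cumulative: 9.5, 24.6, 33.2, 43.1, 60.9, 79.0, 97.1, 112.2, 119.6, 135.7, 149.2, 167.3.
The total first reaches 120 DD on day 10.

day 10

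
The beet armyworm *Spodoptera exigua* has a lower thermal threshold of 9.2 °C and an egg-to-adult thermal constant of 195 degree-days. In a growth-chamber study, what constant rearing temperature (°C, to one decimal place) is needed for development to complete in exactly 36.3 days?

Required daily accumulation = 195 / 36.3 = 5.372 DD/day.
T = T_base + 5.372 = 9.2 + 5.372 = 14.572 ≈ 14.6 °C.

14.6 °C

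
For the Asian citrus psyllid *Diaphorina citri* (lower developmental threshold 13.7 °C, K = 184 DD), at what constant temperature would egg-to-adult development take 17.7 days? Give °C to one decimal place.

24.1 °C

Required daily accumulation = 184 / 17.7 = 10.395 DD/day.
T = T_base + 10.395 = 13.7 + 10.395 = 24.095 ≈ 24.1 °C.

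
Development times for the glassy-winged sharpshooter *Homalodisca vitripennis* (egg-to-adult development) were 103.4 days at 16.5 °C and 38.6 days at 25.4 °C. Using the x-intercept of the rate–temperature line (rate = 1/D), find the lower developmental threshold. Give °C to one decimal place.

Equal thermal constants: D₁(T₁ − T_b) = D₂(T₂ − T_b).
103.4·(16.5 − T_b) = 38.6·(25.4 − T_b)
T_b = (103.4·16.5 − 38.6·25.4) / (103.4 − 38.6) = 725.66 / 64.8 = 11.198 °C ≈ 11.2 °C.

11.2 °C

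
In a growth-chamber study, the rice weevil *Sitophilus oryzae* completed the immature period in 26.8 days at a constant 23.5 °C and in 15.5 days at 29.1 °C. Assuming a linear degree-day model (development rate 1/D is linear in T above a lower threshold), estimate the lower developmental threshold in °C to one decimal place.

15.8 °C

Equal thermal constants: D₁(T₁ − T_b) = D₂(T₂ − T_b).
26.8·(23.5 − T_b) = 15.5·(29.1 − T_b)
T_b = (26.8·23.5 − 15.5·29.1) / (26.8 − 15.5) = 178.75 / 11.3 = 15.819 °C ≈ 15.8 °C.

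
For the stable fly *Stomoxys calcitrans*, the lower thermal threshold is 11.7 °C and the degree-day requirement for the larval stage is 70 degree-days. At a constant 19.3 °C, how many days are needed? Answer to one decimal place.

Daily accumulation = 19.3 − 11.7 = 7.6 DD/day.
Duration = 70 / 7.6 = 9.211 ≈ 9.2 days.

9.2 days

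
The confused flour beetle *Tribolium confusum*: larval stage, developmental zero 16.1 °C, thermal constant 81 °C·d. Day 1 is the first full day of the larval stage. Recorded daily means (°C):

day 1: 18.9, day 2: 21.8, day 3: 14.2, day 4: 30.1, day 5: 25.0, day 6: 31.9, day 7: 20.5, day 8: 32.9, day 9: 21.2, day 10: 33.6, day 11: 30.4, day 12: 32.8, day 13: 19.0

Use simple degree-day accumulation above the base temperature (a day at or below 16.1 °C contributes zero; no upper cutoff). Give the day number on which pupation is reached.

day 10

Daily DD above 16.1 °C: 2.8, 5.7, 0.0, 14.0, 8.9, 15.8, 4.4, 16.8, 5.1, 17.5, 14.3, 16.7, 2.9.
Cumulative: 2.8, 8.5, 8.5, 22.5, 31.4, 47.2, 51.6, 68.4, 73.5, 91.0, 105.3, 122.0, 124.9.
The total first reaches 81 DD on day 10.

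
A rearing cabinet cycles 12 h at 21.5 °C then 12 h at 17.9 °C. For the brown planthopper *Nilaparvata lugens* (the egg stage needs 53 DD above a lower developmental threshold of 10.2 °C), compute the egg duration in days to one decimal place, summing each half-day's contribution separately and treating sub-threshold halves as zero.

5.6 days

Day half: max(0, 21.5 − 10.2) × 0.5 = 11.3 × 0.5 = 5.65 DD.
Night half: max(0, 17.9 − 10.2) × 0.5 = 7.7 × 0.5 = 3.85 DD.
Per 24 h: 9.50 DD/day.
Duration = 53 / 9.50 = 5.579 ≈ 5.6 days.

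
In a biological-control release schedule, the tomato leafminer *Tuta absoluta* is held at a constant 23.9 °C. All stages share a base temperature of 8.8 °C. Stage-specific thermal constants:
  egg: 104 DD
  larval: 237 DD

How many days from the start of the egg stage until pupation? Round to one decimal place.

Daily accumulation at 23.9 °C = 23.9 − 8.8 = 15.1 DD/day.
Total K = 104 + 237 = 341 DD.
Total duration = 341 / 15.1 = 22.583 ≈ 22.6 days.

22.6 days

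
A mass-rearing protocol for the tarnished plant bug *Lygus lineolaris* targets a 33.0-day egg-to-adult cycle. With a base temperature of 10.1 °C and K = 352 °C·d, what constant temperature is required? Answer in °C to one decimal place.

20.8 °C

Required daily accumulation = 352 / 33.0 = 10.667 DD/day.
T = T_base + 10.667 = 10.1 + 10.667 = 20.767 ≈ 20.8 °C.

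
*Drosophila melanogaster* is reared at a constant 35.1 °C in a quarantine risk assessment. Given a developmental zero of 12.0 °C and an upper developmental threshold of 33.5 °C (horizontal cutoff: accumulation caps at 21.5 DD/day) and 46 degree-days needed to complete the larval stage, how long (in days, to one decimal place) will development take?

Temperature 35.1 °C exceeds the upper threshold, so daily accumulation caps at 33.5 − 12.0 = 21.5 DD/day.
Duration = 46 / 21.5 = 2.140 ≈ 2.1 days.

2.1 days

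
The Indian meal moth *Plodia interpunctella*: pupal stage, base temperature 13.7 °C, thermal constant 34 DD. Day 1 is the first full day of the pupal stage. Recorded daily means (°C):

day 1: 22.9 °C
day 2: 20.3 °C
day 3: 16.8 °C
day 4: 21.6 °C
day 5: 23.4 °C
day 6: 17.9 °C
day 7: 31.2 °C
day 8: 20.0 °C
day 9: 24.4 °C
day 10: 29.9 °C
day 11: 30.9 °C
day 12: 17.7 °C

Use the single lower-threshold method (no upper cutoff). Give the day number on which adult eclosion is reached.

Daily DD above 13.7 °C: 9.2, 6.6, 3.1, 7.9, 9.7, 4.2, 17.5, 6.3, 10.7, 16.2, 17.2, 4.0.
Cumulative: 9.2, 15.8, 18.9, 26.8, 36.5, 40.7, 58.2, 64.5, 75.2, 91.4, 108.6, 112.6.
The total first reaches 34 DD on day 5.

day 5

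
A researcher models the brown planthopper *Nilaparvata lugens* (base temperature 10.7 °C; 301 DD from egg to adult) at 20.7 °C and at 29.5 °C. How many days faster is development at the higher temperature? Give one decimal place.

At 20.7 °C: 301 / (20.7 − 10.7) = 301 / 10.0 = 30.100 d.
At 29.5 °C: 301 / (29.5 − 10.7) = 301 / 18.8 = 16.011 d.
Difference = |30.100 − 16.011| = 14.089 ≈ 14.1 days.

14.1 days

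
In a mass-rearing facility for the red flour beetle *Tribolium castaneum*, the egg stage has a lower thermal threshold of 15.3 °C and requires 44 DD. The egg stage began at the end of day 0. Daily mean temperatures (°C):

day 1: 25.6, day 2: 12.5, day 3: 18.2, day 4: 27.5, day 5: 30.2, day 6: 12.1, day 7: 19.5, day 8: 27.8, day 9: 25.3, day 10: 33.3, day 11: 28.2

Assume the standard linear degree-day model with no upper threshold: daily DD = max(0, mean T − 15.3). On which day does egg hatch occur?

day 7

Daily DD above 15.3 °C: 10.3, 0.0, 2.9, 12.2, 14.9, 0.0, 4.2, 12.5, 10.0, 18.0, 12.9.
Cumulative: 10.3, 10.3, 13.2, 25.4, 40.3, 40.3, 44.5, 57.0, 67.0, 85.0, 97.9.
The total first reaches 44 DD on day 7.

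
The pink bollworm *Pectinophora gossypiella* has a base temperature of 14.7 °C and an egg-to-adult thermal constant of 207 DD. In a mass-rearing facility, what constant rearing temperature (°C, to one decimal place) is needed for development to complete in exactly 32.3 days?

21.1 °C

Required daily accumulation = 207 / 32.3 = 6.409 DD/day.
T = T_base + 6.409 = 14.7 + 6.409 = 21.109 ≈ 21.1 °C.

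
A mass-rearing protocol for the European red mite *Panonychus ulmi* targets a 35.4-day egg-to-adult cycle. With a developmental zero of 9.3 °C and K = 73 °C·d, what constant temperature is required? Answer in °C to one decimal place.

11.4 °C

Required daily accumulation = 73 / 35.4 = 2.062 DD/day.
T = T_base + 2.062 = 9.3 + 2.062 = 11.362 ≈ 11.4 °C.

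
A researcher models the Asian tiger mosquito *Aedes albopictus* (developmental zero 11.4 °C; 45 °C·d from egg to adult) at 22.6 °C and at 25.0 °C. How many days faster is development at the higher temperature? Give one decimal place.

At 22.6 °C: 45 / (22.6 − 11.4) = 45 / 11.2 = 4.018 d.
At 25.0 °C: 45 / (25.0 − 11.4) = 45 / 13.6 = 3.309 d.
Difference = |4.018 − 3.309| = 0.709 ≈ 0.7 days.

0.7 days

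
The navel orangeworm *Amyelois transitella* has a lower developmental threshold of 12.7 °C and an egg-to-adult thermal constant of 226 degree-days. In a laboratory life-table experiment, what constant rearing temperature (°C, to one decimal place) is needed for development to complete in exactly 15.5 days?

27.3 °C

Required daily accumulation = 226 / 15.5 = 14.581 DD/day.
T = T_base + 14.581 = 12.7 + 14.581 = 27.281 ≈ 27.3 °C.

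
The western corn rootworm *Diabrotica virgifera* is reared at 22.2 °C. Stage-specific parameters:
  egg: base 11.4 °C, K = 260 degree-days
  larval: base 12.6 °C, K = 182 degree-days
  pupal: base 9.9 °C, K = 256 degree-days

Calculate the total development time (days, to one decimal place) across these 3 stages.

egg: 260 / (22.2 − 11.4) = 260 / 10.8 = 24.074 d.
larval: 182 / (22.2 − 12.6) = 182 / 9.6 = 18.958 d.
pupal: 256 / (22.2 − 9.9) = 256 / 12.3 = 20.813 d.
Sum = 63.845 ≈ 63.8 days.

63.8 days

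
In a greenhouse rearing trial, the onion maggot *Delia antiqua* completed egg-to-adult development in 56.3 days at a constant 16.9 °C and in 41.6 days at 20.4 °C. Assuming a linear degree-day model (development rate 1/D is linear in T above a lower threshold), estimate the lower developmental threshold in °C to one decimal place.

7.0 °C

Under the model K = D·(T − T_b), so D₁·(T₁ − T_b) = D₂·(T₂ − T_b).
56.3·(16.9 − T_b) = 41.6·(20.4 − T_b)
T_b = (56.3·16.9 − 41.6·20.4) / (56.3 − 41.6) = 102.83 / 14.7 = 6.995 °C ≈ 7.0 °C.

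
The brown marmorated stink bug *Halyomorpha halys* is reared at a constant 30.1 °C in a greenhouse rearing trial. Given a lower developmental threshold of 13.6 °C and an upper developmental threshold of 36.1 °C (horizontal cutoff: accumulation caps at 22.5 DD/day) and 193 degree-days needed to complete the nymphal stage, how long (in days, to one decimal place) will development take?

Daily accumulation = 30.1 − 13.6 = 16.5 DD/day.
Duration = 193 / 16.5 = 11.697 ≈ 11.7 days.

11.7 days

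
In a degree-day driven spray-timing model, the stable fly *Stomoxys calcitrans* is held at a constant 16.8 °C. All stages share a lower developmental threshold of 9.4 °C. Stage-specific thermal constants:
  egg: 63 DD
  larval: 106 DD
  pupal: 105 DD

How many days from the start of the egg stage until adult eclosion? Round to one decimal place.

37.0 days

Daily accumulation at 16.8 °C = 16.8 − 9.4 = 7.4 DD/day.
Total K = 63 + 106 + 105 = 274 DD.
Total duration = 274 / 7.4 = 37.027 ≈ 37.0 days.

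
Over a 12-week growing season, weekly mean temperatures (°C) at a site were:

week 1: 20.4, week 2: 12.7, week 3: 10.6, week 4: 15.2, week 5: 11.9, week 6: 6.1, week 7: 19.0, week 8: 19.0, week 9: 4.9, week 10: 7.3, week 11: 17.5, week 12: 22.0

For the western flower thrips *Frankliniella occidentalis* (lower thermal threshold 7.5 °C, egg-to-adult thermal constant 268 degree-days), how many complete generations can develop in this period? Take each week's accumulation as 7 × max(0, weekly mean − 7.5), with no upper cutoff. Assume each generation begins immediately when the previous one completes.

Weekly DD (7 × max(0, T̄ − 7.5)): 90.3, 36.4, 21.7, 53.9, 30.8, 0.0, 80.5, 80.5, 0.0, 0.0, 70.0, 101.5.
Season total = 565.6 DD.
Complete generations = ⌊565.6 / 268⌋ = 2.

2 generations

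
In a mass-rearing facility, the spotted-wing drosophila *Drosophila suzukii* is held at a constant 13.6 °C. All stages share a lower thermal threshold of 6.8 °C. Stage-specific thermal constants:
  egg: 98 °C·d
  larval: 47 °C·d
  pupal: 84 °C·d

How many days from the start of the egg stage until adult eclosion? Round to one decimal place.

33.7 days

Daily accumulation at 13.6 °C = 13.6 − 6.8 = 6.8 DD/day.
Total K = 98 + 47 + 84 = 229 DD.
Total duration = 229 / 6.8 = 33.676 ≈ 33.7 days.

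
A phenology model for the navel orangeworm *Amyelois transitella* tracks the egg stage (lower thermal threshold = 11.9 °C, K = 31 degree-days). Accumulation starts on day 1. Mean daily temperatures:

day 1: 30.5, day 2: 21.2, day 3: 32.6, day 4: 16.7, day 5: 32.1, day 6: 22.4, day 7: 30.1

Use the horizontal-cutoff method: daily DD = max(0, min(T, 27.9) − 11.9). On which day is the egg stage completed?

day 3

Daily DD above 11.9 °C (capped at 16.0): 16.0, 9.3, 16.0, 4.8, 16.0, 10.5, 16.0.
Cumulative: 16.0, 25.3, 41.3, 46.1, 62.1, 72.6, 88.6.
The total first reaches 31 DD on day 3.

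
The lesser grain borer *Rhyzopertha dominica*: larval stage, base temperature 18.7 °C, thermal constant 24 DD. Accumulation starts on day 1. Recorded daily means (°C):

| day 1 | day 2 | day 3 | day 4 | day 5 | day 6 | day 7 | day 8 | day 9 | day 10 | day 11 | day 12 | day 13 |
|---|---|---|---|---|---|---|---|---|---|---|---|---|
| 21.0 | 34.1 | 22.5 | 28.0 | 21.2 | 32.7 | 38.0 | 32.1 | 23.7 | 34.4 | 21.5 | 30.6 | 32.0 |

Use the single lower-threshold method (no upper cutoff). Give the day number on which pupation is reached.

day 4

Daily DD above 18.7 °C: 2.3, 15.4, 3.8, 9.3, 2.5, 14.0, 19.3, 13.4, 5.0, 15.7, 2.8, 11.9, 13.3.
Cumulative: 2.3, 17.7, 21.5, 30.8, 33.3, 47.3, 66.6, 80.0, 85.0, 100.7, 103.5, 115.4, 128.7.
The total first reaches 24 DD on day 4.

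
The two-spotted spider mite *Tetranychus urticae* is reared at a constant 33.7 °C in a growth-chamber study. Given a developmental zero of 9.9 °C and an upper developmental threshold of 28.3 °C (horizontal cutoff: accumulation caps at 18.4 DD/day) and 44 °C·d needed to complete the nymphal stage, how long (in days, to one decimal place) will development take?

2.4 days

Temperature 33.7 °C exceeds the upper threshold, so daily accumulation caps at 28.3 − 9.9 = 18.4 DD/day.
Duration = 44 / 18.4 = 2.391 ≈ 2.4 days.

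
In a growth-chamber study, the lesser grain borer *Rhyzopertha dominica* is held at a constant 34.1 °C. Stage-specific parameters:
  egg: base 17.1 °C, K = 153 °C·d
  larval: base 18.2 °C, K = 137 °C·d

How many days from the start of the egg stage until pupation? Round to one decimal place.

egg: 153 / (34.1 − 17.1) = 153 / 17.0 = 9.000 d.
larval: 137 / (34.1 − 18.2) = 137 / 15.9 = 8.616 d.
Sum = 17.616 ≈ 17.6 days.

17.6 days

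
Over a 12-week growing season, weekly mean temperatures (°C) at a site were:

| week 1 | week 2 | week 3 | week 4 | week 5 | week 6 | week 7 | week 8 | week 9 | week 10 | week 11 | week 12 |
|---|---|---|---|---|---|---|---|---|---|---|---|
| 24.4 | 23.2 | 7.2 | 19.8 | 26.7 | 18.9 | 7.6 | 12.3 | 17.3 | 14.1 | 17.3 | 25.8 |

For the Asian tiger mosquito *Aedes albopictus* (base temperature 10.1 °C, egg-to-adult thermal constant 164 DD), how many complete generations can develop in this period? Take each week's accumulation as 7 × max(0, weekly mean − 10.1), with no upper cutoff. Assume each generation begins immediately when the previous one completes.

Weekly DD (7 × max(0, T̄ − 10.1)): 100.1, 91.7, 0.0, 67.9, 116.2, 61.6, 0.0, 15.4, 50.4, 28.0, 50.4, 109.9.
Season total = 691.6 DD.
Complete generations = ⌊691.6 / 164⌋ = 4.

4 generations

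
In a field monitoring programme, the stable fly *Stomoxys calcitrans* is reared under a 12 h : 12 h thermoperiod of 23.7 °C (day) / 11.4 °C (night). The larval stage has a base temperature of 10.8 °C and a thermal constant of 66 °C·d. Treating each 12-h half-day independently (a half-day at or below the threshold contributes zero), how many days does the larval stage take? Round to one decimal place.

9.8 days

Day half: max(0, 23.7 − 10.8) × 0.5 = 12.9 × 0.5 = 6.45 DD.
Night half: max(0, 11.4 − 10.8) × 0.5 = 0.6 × 0.5 = 0.30 DD.
Per 24 h: 6.75 DD/day.
Duration = 66 / 6.75 = 9.778 ≈ 9.8 days.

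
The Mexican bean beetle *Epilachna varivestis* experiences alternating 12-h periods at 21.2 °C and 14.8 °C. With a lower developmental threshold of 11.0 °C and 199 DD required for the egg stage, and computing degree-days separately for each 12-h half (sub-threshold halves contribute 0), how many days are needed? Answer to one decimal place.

28.4 days

Day half: max(0, 21.2 − 11.0) × 0.5 = 10.2 × 0.5 = 5.10 DD.
Night half: max(0, 14.8 − 11.0) × 0.5 = 3.8 × 0.5 = 1.90 DD.
Per 24 h: 7.00 DD/day.
Duration = 199 / 7.00 = 28.429 ≈ 28.4 days.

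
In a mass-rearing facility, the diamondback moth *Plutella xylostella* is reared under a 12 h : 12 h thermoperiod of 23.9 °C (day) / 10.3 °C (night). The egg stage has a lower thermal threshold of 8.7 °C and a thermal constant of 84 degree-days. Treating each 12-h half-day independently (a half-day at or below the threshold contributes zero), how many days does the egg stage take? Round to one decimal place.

10.0 days

Day half: max(0, 23.9 − 8.7) × 0.5 = 15.2 × 0.5 = 7.60 DD.
Night half: max(0, 10.3 − 8.7) × 0.5 = 1.6 × 0.5 = 0.80 DD.
Per 24 h: 8.40 DD/day.
Duration = 84 / 8.40 = 10.000 ≈ 10.0 days.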